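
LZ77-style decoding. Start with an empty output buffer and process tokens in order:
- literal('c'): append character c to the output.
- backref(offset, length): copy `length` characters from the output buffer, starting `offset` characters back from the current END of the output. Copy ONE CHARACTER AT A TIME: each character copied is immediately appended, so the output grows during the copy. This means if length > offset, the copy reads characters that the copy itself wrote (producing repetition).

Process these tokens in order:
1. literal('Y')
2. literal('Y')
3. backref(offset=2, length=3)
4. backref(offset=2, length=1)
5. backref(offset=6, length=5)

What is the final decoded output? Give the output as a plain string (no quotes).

Answer: YYYYYYYYYYY

Derivation:
Token 1: literal('Y'). Output: "Y"
Token 2: literal('Y'). Output: "YY"
Token 3: backref(off=2, len=3) (overlapping!). Copied 'YYY' from pos 0. Output: "YYYYY"
Token 4: backref(off=2, len=1). Copied 'Y' from pos 3. Output: "YYYYYY"
Token 5: backref(off=6, len=5). Copied 'YYYYY' from pos 0. Output: "YYYYYYYYYYY"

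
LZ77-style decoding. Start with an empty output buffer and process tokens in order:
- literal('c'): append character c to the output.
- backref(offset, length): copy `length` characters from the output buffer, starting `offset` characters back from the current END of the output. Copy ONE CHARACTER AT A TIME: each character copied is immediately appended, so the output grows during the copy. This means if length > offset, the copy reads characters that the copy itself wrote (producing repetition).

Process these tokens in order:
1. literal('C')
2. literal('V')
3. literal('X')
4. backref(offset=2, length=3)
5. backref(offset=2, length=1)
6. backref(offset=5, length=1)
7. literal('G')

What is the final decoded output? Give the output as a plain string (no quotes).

Token 1: literal('C'). Output: "C"
Token 2: literal('V'). Output: "CV"
Token 3: literal('X'). Output: "CVX"
Token 4: backref(off=2, len=3) (overlapping!). Copied 'VXV' from pos 1. Output: "CVXVXV"
Token 5: backref(off=2, len=1). Copied 'X' from pos 4. Output: "CVXVXVX"
Token 6: backref(off=5, len=1). Copied 'X' from pos 2. Output: "CVXVXVXX"
Token 7: literal('G'). Output: "CVXVXVXXG"

Answer: CVXVXVXXG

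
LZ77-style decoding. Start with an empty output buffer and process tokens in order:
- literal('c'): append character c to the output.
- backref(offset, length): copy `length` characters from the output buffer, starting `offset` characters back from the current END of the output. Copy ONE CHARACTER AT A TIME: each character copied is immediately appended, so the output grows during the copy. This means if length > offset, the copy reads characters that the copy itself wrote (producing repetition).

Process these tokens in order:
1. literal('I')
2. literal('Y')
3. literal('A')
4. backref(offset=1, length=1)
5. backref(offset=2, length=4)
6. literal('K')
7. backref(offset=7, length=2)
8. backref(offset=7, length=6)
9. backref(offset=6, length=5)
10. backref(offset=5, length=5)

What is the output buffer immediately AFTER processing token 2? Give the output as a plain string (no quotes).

Answer: IY

Derivation:
Token 1: literal('I'). Output: "I"
Token 2: literal('Y'). Output: "IY"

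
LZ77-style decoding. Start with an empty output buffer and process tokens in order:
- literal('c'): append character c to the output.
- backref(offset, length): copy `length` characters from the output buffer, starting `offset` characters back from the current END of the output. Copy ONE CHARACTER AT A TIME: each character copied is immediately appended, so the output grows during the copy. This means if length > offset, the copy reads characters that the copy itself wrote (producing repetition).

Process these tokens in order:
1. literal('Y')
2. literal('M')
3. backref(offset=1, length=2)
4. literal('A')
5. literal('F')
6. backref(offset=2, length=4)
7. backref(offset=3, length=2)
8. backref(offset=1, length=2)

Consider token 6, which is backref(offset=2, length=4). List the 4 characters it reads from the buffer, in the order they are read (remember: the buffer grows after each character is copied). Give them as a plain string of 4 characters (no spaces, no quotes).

Answer: AFAF

Derivation:
Token 1: literal('Y'). Output: "Y"
Token 2: literal('M'). Output: "YM"
Token 3: backref(off=1, len=2) (overlapping!). Copied 'MM' from pos 1. Output: "YMMM"
Token 4: literal('A'). Output: "YMMMA"
Token 5: literal('F'). Output: "YMMMAF"
Token 6: backref(off=2, len=4). Buffer before: "YMMMAF" (len 6)
  byte 1: read out[4]='A', append. Buffer now: "YMMMAFA"
  byte 2: read out[5]='F', append. Buffer now: "YMMMAFAF"
  byte 3: read out[6]='A', append. Buffer now: "YMMMAFAFA"
  byte 4: read out[7]='F', append. Buffer now: "YMMMAFAFAF"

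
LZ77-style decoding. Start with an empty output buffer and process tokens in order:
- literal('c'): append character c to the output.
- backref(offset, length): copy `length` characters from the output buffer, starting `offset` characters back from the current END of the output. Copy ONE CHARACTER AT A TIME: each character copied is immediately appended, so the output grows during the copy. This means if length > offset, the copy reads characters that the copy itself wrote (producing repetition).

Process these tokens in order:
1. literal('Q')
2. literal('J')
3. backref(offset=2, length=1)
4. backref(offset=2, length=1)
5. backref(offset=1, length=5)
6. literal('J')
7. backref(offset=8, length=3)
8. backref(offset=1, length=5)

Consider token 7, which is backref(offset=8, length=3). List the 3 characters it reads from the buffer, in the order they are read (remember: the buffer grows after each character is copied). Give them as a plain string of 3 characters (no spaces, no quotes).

Token 1: literal('Q'). Output: "Q"
Token 2: literal('J'). Output: "QJ"
Token 3: backref(off=2, len=1). Copied 'Q' from pos 0. Output: "QJQ"
Token 4: backref(off=2, len=1). Copied 'J' from pos 1. Output: "QJQJ"
Token 5: backref(off=1, len=5) (overlapping!). Copied 'JJJJJ' from pos 3. Output: "QJQJJJJJJ"
Token 6: literal('J'). Output: "QJQJJJJJJJ"
Token 7: backref(off=8, len=3). Buffer before: "QJQJJJJJJJ" (len 10)
  byte 1: read out[2]='Q', append. Buffer now: "QJQJJJJJJJQ"
  byte 2: read out[3]='J', append. Buffer now: "QJQJJJJJJJQJ"
  byte 3: read out[4]='J', append. Buffer now: "QJQJJJJJJJQJJ"

Answer: QJJ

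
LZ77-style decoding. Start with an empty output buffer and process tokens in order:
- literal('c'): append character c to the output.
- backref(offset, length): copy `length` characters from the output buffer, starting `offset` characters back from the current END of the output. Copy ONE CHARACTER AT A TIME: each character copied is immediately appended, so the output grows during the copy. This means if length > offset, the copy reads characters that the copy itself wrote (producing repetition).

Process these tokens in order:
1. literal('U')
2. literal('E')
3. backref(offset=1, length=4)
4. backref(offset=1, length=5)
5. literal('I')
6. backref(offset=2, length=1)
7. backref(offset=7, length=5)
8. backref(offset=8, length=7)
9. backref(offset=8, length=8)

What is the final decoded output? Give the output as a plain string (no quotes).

Token 1: literal('U'). Output: "U"
Token 2: literal('E'). Output: "UE"
Token 3: backref(off=1, len=4) (overlapping!). Copied 'EEEE' from pos 1. Output: "UEEEEE"
Token 4: backref(off=1, len=5) (overlapping!). Copied 'EEEEE' from pos 5. Output: "UEEEEEEEEEE"
Token 5: literal('I'). Output: "UEEEEEEEEEEI"
Token 6: backref(off=2, len=1). Copied 'E' from pos 10. Output: "UEEEEEEEEEEIE"
Token 7: backref(off=7, len=5). Copied 'EEEEE' from pos 6. Output: "UEEEEEEEEEEIEEEEEE"
Token 8: backref(off=8, len=7). Copied 'EIEEEEE' from pos 10. Output: "UEEEEEEEEEEIEEEEEEEIEEEEE"
Token 9: backref(off=8, len=8). Copied 'EEIEEEEE' from pos 17. Output: "UEEEEEEEEEEIEEEEEEEIEEEEEEEIEEEEE"

Answer: UEEEEEEEEEEIEEEEEEEIEEEEEEEIEEEEE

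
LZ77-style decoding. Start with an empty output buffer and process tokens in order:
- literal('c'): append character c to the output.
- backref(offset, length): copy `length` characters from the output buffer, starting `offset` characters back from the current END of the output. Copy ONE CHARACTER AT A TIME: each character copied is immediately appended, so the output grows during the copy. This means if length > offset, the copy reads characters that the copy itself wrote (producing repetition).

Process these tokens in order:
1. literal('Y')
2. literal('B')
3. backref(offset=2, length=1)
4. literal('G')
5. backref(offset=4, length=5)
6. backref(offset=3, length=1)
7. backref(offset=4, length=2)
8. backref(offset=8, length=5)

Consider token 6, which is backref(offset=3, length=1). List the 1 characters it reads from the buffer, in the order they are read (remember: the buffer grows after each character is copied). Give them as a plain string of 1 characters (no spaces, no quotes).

Answer: Y

Derivation:
Token 1: literal('Y'). Output: "Y"
Token 2: literal('B'). Output: "YB"
Token 3: backref(off=2, len=1). Copied 'Y' from pos 0. Output: "YBY"
Token 4: literal('G'). Output: "YBYG"
Token 5: backref(off=4, len=5) (overlapping!). Copied 'YBYGY' from pos 0. Output: "YBYGYBYGY"
Token 6: backref(off=3, len=1). Buffer before: "YBYGYBYGY" (len 9)
  byte 1: read out[6]='Y', append. Buffer now: "YBYGYBYGYY"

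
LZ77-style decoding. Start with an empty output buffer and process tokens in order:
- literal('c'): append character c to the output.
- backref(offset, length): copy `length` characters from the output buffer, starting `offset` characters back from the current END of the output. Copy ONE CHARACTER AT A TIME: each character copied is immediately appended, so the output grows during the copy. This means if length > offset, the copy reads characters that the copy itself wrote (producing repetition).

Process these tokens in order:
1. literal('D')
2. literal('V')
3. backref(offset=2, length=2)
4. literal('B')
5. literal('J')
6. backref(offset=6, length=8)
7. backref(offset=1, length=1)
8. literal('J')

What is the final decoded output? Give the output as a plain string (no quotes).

Token 1: literal('D'). Output: "D"
Token 2: literal('V'). Output: "DV"
Token 3: backref(off=2, len=2). Copied 'DV' from pos 0. Output: "DVDV"
Token 4: literal('B'). Output: "DVDVB"
Token 5: literal('J'). Output: "DVDVBJ"
Token 6: backref(off=6, len=8) (overlapping!). Copied 'DVDVBJDV' from pos 0. Output: "DVDVBJDVDVBJDV"
Token 7: backref(off=1, len=1). Copied 'V' from pos 13. Output: "DVDVBJDVDVBJDVV"
Token 8: literal('J'). Output: "DVDVBJDVDVBJDVVJ"

Answer: DVDVBJDVDVBJDVVJ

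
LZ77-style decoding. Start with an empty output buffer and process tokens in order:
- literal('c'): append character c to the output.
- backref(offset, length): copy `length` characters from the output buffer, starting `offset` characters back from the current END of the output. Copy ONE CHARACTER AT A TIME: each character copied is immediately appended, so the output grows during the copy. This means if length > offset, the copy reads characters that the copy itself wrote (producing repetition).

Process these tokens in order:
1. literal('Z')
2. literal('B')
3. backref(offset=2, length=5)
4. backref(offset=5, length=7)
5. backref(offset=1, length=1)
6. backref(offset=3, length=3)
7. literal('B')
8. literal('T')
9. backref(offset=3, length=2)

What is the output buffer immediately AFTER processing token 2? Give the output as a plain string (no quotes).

Token 1: literal('Z'). Output: "Z"
Token 2: literal('B'). Output: "ZB"

Answer: ZB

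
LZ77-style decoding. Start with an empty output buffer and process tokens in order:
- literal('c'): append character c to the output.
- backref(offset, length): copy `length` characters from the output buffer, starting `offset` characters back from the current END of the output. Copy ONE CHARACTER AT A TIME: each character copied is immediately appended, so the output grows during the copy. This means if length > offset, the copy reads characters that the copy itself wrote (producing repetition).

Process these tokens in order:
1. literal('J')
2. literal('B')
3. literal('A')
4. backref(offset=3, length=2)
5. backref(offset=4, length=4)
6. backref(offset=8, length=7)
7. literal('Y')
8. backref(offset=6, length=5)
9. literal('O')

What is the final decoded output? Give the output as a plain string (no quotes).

Answer: JBAJBBAJBBAJBBAJYJBBAJO

Derivation:
Token 1: literal('J'). Output: "J"
Token 2: literal('B'). Output: "JB"
Token 3: literal('A'). Output: "JBA"
Token 4: backref(off=3, len=2). Copied 'JB' from pos 0. Output: "JBAJB"
Token 5: backref(off=4, len=4). Copied 'BAJB' from pos 1. Output: "JBAJBBAJB"
Token 6: backref(off=8, len=7). Copied 'BAJBBAJ' from pos 1. Output: "JBAJBBAJBBAJBBAJ"
Token 7: literal('Y'). Output: "JBAJBBAJBBAJBBAJY"
Token 8: backref(off=6, len=5). Copied 'JBBAJ' from pos 11. Output: "JBAJBBAJBBAJBBAJYJBBAJ"
Token 9: literal('O'). Output: "JBAJBBAJBBAJBBAJYJBBAJO"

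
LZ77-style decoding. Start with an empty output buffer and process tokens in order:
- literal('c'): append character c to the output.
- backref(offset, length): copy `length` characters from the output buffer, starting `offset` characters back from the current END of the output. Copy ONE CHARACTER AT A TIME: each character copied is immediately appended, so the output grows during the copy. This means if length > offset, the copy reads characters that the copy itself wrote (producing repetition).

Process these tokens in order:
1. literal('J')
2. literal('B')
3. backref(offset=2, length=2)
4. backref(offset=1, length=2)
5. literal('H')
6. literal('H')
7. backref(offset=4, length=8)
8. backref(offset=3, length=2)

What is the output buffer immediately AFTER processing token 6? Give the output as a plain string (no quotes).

Answer: JBJBBBHH

Derivation:
Token 1: literal('J'). Output: "J"
Token 2: literal('B'). Output: "JB"
Token 3: backref(off=2, len=2). Copied 'JB' from pos 0. Output: "JBJB"
Token 4: backref(off=1, len=2) (overlapping!). Copied 'BB' from pos 3. Output: "JBJBBB"
Token 5: literal('H'). Output: "JBJBBBH"
Token 6: literal('H'). Output: "JBJBBBHH"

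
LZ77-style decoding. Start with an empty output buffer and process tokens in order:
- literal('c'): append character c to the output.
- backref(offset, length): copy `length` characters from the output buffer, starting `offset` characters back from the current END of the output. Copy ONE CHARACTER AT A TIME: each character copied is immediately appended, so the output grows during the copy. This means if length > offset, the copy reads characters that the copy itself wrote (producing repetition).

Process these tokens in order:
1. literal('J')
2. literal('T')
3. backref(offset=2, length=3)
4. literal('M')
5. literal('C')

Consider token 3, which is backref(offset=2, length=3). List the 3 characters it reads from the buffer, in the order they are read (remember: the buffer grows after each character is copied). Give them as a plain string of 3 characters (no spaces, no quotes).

Token 1: literal('J'). Output: "J"
Token 2: literal('T'). Output: "JT"
Token 3: backref(off=2, len=3). Buffer before: "JT" (len 2)
  byte 1: read out[0]='J', append. Buffer now: "JTJ"
  byte 2: read out[1]='T', append. Buffer now: "JTJT"
  byte 3: read out[2]='J', append. Buffer now: "JTJTJ"

Answer: JTJ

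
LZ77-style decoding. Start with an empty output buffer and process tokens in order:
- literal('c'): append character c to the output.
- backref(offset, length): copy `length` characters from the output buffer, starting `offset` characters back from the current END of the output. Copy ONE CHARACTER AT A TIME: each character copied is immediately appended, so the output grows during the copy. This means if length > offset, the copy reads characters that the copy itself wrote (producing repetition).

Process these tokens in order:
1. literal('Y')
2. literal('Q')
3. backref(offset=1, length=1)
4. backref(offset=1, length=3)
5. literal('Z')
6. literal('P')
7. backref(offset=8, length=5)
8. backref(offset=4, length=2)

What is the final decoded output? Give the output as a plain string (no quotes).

Token 1: literal('Y'). Output: "Y"
Token 2: literal('Q'). Output: "YQ"
Token 3: backref(off=1, len=1). Copied 'Q' from pos 1. Output: "YQQ"
Token 4: backref(off=1, len=3) (overlapping!). Copied 'QQQ' from pos 2. Output: "YQQQQQ"
Token 5: literal('Z'). Output: "YQQQQQZ"
Token 6: literal('P'). Output: "YQQQQQZP"
Token 7: backref(off=8, len=5). Copied 'YQQQQ' from pos 0. Output: "YQQQQQZPYQQQQ"
Token 8: backref(off=4, len=2). Copied 'QQ' from pos 9. Output: "YQQQQQZPYQQQQQQ"

Answer: YQQQQQZPYQQQQQQ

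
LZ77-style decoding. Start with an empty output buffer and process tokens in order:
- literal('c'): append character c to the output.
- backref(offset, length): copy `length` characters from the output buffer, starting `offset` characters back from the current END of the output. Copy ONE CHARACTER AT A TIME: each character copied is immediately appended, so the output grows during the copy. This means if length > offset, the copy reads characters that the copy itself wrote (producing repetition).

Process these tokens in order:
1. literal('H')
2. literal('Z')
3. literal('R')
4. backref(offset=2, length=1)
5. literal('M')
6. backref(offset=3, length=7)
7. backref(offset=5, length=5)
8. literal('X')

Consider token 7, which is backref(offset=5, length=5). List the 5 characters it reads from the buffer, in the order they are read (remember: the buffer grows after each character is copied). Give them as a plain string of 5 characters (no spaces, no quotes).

Token 1: literal('H'). Output: "H"
Token 2: literal('Z'). Output: "HZ"
Token 3: literal('R'). Output: "HZR"
Token 4: backref(off=2, len=1). Copied 'Z' from pos 1. Output: "HZRZ"
Token 5: literal('M'). Output: "HZRZM"
Token 6: backref(off=3, len=7) (overlapping!). Copied 'RZMRZMR' from pos 2. Output: "HZRZMRZMRZMR"
Token 7: backref(off=5, len=5). Buffer before: "HZRZMRZMRZMR" (len 12)
  byte 1: read out[7]='M', append. Buffer now: "HZRZMRZMRZMRM"
  byte 2: read out[8]='R', append. Buffer now: "HZRZMRZMRZMRMR"
  byte 3: read out[9]='Z', append. Buffer now: "HZRZMRZMRZMRMRZ"
  byte 4: read out[10]='M', append. Buffer now: "HZRZMRZMRZMRMRZM"
  byte 5: read out[11]='R', append. Buffer now: "HZRZMRZMRZMRMRZMR"

Answer: MRZMR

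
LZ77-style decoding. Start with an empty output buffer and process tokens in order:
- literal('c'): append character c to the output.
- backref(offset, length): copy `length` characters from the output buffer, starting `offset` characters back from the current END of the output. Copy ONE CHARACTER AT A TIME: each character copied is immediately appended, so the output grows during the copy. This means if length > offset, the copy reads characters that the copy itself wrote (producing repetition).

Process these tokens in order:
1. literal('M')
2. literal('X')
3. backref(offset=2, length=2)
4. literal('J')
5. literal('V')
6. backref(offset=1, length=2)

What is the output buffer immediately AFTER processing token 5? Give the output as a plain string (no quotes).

Token 1: literal('M'). Output: "M"
Token 2: literal('X'). Output: "MX"
Token 3: backref(off=2, len=2). Copied 'MX' from pos 0. Output: "MXMX"
Token 4: literal('J'). Output: "MXMXJ"
Token 5: literal('V'). Output: "MXMXJV"

Answer: MXMXJV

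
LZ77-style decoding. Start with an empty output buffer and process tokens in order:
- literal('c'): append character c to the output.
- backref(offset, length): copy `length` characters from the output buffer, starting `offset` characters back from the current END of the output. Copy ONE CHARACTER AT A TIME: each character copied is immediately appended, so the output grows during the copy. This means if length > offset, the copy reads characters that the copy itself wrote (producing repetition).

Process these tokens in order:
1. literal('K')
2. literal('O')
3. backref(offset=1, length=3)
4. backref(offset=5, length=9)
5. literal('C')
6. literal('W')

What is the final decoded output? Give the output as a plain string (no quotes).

Answer: KOOOOKOOOOKOOOCW

Derivation:
Token 1: literal('K'). Output: "K"
Token 2: literal('O'). Output: "KO"
Token 3: backref(off=1, len=3) (overlapping!). Copied 'OOO' from pos 1. Output: "KOOOO"
Token 4: backref(off=5, len=9) (overlapping!). Copied 'KOOOOKOOO' from pos 0. Output: "KOOOOKOOOOKOOO"
Token 5: literal('C'). Output: "KOOOOKOOOOKOOOC"
Token 6: literal('W'). Output: "KOOOOKOOOOKOOOCW"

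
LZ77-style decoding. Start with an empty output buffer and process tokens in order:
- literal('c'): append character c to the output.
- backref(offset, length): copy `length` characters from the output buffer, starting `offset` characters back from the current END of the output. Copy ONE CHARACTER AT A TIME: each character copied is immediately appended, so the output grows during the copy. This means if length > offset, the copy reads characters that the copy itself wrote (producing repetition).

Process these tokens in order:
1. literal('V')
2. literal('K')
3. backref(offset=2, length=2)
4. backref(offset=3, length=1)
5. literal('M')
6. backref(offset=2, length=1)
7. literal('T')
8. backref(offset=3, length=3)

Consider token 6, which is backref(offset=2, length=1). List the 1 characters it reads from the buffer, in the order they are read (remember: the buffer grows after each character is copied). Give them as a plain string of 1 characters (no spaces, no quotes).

Answer: K

Derivation:
Token 1: literal('V'). Output: "V"
Token 2: literal('K'). Output: "VK"
Token 3: backref(off=2, len=2). Copied 'VK' from pos 0. Output: "VKVK"
Token 4: backref(off=3, len=1). Copied 'K' from pos 1. Output: "VKVKK"
Token 5: literal('M'). Output: "VKVKKM"
Token 6: backref(off=2, len=1). Buffer before: "VKVKKM" (len 6)
  byte 1: read out[4]='K', append. Buffer now: "VKVKKMK"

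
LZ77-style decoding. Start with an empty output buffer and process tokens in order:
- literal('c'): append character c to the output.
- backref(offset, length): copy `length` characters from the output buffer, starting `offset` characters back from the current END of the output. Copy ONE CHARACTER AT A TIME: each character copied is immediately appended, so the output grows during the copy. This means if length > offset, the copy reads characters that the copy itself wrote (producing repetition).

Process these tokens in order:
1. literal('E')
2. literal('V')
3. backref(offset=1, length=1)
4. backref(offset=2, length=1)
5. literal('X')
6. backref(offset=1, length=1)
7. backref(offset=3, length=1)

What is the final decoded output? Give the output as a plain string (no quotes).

Token 1: literal('E'). Output: "E"
Token 2: literal('V'). Output: "EV"
Token 3: backref(off=1, len=1). Copied 'V' from pos 1. Output: "EVV"
Token 4: backref(off=2, len=1). Copied 'V' from pos 1. Output: "EVVV"
Token 5: literal('X'). Output: "EVVVX"
Token 6: backref(off=1, len=1). Copied 'X' from pos 4. Output: "EVVVXX"
Token 7: backref(off=3, len=1). Copied 'V' from pos 3. Output: "EVVVXXV"

Answer: EVVVXXV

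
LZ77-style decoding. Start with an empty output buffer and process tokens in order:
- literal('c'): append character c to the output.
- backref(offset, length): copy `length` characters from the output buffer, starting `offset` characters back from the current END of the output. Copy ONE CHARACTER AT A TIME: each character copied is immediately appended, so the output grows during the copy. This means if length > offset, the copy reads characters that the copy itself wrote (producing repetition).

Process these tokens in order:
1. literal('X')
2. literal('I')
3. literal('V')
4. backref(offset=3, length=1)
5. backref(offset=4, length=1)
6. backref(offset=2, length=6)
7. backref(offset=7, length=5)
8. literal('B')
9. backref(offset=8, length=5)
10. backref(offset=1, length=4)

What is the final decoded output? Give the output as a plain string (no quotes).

Answer: XIVXXXXXXXXXXXXXBXXXXXXXXX

Derivation:
Token 1: literal('X'). Output: "X"
Token 2: literal('I'). Output: "XI"
Token 3: literal('V'). Output: "XIV"
Token 4: backref(off=3, len=1). Copied 'X' from pos 0. Output: "XIVX"
Token 5: backref(off=4, len=1). Copied 'X' from pos 0. Output: "XIVXX"
Token 6: backref(off=2, len=6) (overlapping!). Copied 'XXXXXX' from pos 3. Output: "XIVXXXXXXXX"
Token 7: backref(off=7, len=5). Copied 'XXXXX' from pos 4. Output: "XIVXXXXXXXXXXXXX"
Token 8: literal('B'). Output: "XIVXXXXXXXXXXXXXB"
Token 9: backref(off=8, len=5). Copied 'XXXXX' from pos 9. Output: "XIVXXXXXXXXXXXXXBXXXXX"
Token 10: backref(off=1, len=4) (overlapping!). Copied 'XXXX' from pos 21. Output: "XIVXXXXXXXXXXXXXBXXXXXXXXX"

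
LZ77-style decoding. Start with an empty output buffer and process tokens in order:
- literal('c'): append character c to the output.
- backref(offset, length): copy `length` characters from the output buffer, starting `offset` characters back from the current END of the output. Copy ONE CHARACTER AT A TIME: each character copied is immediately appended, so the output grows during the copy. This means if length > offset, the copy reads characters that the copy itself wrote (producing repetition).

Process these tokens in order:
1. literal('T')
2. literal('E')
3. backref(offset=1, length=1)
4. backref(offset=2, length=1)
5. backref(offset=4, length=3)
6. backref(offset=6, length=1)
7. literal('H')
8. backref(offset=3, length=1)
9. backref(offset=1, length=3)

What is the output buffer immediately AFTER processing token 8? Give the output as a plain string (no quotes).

Answer: TEEETEEEHE

Derivation:
Token 1: literal('T'). Output: "T"
Token 2: literal('E'). Output: "TE"
Token 3: backref(off=1, len=1). Copied 'E' from pos 1. Output: "TEE"
Token 4: backref(off=2, len=1). Copied 'E' from pos 1. Output: "TEEE"
Token 5: backref(off=4, len=3). Copied 'TEE' from pos 0. Output: "TEEETEE"
Token 6: backref(off=6, len=1). Copied 'E' from pos 1. Output: "TEEETEEE"
Token 7: literal('H'). Output: "TEEETEEEH"
Token 8: backref(off=3, len=1). Copied 'E' from pos 6. Output: "TEEETEEEHE"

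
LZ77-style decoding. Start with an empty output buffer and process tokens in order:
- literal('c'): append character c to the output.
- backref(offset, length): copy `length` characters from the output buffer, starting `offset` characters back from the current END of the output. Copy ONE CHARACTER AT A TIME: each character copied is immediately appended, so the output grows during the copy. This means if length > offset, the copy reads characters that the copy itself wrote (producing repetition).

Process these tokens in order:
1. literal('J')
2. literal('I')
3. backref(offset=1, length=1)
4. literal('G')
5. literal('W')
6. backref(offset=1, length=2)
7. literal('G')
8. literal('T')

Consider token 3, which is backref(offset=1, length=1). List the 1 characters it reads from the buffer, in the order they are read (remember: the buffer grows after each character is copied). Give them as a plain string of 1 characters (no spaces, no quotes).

Token 1: literal('J'). Output: "J"
Token 2: literal('I'). Output: "JI"
Token 3: backref(off=1, len=1). Buffer before: "JI" (len 2)
  byte 1: read out[1]='I', append. Buffer now: "JII"

Answer: I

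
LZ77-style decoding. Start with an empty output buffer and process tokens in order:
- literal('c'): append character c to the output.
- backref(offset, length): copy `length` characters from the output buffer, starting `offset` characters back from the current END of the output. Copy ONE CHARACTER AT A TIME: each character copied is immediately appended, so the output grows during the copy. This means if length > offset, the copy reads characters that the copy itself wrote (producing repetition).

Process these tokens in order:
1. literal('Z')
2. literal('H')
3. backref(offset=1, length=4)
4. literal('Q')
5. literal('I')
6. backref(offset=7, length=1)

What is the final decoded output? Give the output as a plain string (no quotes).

Token 1: literal('Z'). Output: "Z"
Token 2: literal('H'). Output: "ZH"
Token 3: backref(off=1, len=4) (overlapping!). Copied 'HHHH' from pos 1. Output: "ZHHHHH"
Token 4: literal('Q'). Output: "ZHHHHHQ"
Token 5: literal('I'). Output: "ZHHHHHQI"
Token 6: backref(off=7, len=1). Copied 'H' from pos 1. Output: "ZHHHHHQIH"

Answer: ZHHHHHQIH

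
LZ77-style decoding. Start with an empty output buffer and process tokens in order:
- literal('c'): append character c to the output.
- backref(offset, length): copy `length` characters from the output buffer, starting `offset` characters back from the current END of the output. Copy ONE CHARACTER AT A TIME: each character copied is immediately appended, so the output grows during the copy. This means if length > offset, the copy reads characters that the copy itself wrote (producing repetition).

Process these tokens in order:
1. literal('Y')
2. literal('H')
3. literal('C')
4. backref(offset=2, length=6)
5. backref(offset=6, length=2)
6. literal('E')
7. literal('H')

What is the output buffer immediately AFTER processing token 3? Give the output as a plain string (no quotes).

Answer: YHC

Derivation:
Token 1: literal('Y'). Output: "Y"
Token 2: literal('H'). Output: "YH"
Token 3: literal('C'). Output: "YHC"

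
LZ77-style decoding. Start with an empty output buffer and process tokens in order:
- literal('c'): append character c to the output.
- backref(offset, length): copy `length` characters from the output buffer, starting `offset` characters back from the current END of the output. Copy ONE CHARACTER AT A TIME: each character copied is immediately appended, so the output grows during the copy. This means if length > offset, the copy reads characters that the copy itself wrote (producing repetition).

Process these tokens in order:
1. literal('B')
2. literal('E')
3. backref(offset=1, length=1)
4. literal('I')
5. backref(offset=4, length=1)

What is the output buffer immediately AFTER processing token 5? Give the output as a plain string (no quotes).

Token 1: literal('B'). Output: "B"
Token 2: literal('E'). Output: "BE"
Token 3: backref(off=1, len=1). Copied 'E' from pos 1. Output: "BEE"
Token 4: literal('I'). Output: "BEEI"
Token 5: backref(off=4, len=1). Copied 'B' from pos 0. Output: "BEEIB"

Answer: BEEIB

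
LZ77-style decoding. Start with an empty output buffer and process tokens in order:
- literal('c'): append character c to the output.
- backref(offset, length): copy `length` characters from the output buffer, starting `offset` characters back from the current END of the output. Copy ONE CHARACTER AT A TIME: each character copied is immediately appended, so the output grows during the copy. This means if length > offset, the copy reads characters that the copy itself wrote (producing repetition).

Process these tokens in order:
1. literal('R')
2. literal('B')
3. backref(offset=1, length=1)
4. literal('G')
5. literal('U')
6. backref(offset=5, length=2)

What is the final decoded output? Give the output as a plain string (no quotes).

Answer: RBBGURB

Derivation:
Token 1: literal('R'). Output: "R"
Token 2: literal('B'). Output: "RB"
Token 3: backref(off=1, len=1). Copied 'B' from pos 1. Output: "RBB"
Token 4: literal('G'). Output: "RBBG"
Token 5: literal('U'). Output: "RBBGU"
Token 6: backref(off=5, len=2). Copied 'RB' from pos 0. Output: "RBBGURB"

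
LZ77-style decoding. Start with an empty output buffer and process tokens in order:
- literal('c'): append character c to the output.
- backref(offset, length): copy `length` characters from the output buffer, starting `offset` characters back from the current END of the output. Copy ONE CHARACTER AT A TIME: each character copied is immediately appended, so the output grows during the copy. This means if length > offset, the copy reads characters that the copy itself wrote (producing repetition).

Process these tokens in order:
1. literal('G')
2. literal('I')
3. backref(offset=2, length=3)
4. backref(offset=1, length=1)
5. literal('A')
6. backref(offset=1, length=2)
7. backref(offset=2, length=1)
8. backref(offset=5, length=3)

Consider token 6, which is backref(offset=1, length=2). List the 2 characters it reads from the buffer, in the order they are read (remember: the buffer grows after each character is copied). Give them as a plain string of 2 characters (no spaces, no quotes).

Answer: AA

Derivation:
Token 1: literal('G'). Output: "G"
Token 2: literal('I'). Output: "GI"
Token 3: backref(off=2, len=3) (overlapping!). Copied 'GIG' from pos 0. Output: "GIGIG"
Token 4: backref(off=1, len=1). Copied 'G' from pos 4. Output: "GIGIGG"
Token 5: literal('A'). Output: "GIGIGGA"
Token 6: backref(off=1, len=2). Buffer before: "GIGIGGA" (len 7)
  byte 1: read out[6]='A', append. Buffer now: "GIGIGGAA"
  byte 2: read out[7]='A', append. Buffer now: "GIGIGGAAA"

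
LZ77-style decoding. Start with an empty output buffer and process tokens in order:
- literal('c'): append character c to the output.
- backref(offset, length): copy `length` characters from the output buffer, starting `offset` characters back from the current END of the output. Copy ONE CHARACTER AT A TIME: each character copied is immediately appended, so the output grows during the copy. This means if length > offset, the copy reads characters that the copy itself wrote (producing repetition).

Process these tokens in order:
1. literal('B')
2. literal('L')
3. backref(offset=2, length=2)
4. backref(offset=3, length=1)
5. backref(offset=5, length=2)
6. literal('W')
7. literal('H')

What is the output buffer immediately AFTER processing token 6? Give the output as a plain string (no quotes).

Answer: BLBLLBLW

Derivation:
Token 1: literal('B'). Output: "B"
Token 2: literal('L'). Output: "BL"
Token 3: backref(off=2, len=2). Copied 'BL' from pos 0. Output: "BLBL"
Token 4: backref(off=3, len=1). Copied 'L' from pos 1. Output: "BLBLL"
Token 5: backref(off=5, len=2). Copied 'BL' from pos 0. Output: "BLBLLBL"
Token 6: literal('W'). Output: "BLBLLBLW"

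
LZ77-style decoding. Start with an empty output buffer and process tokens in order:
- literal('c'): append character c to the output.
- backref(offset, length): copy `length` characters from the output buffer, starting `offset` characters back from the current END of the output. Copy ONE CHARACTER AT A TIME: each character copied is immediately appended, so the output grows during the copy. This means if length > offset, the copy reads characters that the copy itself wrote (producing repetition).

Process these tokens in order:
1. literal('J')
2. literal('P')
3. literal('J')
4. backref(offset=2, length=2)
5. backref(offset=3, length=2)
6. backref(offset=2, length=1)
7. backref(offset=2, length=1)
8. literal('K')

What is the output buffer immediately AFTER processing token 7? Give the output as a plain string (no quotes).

Answer: JPJPJJPJP

Derivation:
Token 1: literal('J'). Output: "J"
Token 2: literal('P'). Output: "JP"
Token 3: literal('J'). Output: "JPJ"
Token 4: backref(off=2, len=2). Copied 'PJ' from pos 1. Output: "JPJPJ"
Token 5: backref(off=3, len=2). Copied 'JP' from pos 2. Output: "JPJPJJP"
Token 6: backref(off=2, len=1). Copied 'J' from pos 5. Output: "JPJPJJPJ"
Token 7: backref(off=2, len=1). Copied 'P' from pos 6. Output: "JPJPJJPJP"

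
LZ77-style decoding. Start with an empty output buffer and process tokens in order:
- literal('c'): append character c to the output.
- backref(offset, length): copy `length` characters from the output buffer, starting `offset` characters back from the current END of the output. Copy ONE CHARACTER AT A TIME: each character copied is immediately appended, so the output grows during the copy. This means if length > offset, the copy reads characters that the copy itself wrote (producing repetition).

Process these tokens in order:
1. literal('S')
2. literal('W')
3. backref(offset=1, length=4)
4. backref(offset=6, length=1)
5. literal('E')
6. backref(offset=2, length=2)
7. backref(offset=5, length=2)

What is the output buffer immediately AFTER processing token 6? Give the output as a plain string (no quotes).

Token 1: literal('S'). Output: "S"
Token 2: literal('W'). Output: "SW"
Token 3: backref(off=1, len=4) (overlapping!). Copied 'WWWW' from pos 1. Output: "SWWWWW"
Token 4: backref(off=6, len=1). Copied 'S' from pos 0. Output: "SWWWWWS"
Token 5: literal('E'). Output: "SWWWWWSE"
Token 6: backref(off=2, len=2). Copied 'SE' from pos 6. Output: "SWWWWWSESE"

Answer: SWWWWWSESE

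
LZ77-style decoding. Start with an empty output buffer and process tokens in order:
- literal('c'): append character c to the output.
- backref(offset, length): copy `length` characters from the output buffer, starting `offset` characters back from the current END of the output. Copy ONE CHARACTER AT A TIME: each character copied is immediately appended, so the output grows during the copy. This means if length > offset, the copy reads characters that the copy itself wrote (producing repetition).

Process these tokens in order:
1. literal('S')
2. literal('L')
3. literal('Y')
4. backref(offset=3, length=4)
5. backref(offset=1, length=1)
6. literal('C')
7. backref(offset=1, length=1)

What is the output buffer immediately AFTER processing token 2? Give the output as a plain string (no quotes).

Answer: SL

Derivation:
Token 1: literal('S'). Output: "S"
Token 2: literal('L'). Output: "SL"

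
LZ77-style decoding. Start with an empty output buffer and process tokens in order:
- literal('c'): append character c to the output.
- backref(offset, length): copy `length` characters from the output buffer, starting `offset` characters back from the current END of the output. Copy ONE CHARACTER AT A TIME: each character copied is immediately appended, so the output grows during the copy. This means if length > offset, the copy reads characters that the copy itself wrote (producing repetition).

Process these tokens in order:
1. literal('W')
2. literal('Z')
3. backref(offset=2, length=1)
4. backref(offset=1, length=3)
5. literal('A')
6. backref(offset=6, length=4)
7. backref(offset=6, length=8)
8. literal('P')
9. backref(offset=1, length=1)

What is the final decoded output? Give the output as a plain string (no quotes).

Token 1: literal('W'). Output: "W"
Token 2: literal('Z'). Output: "WZ"
Token 3: backref(off=2, len=1). Copied 'W' from pos 0. Output: "WZW"
Token 4: backref(off=1, len=3) (overlapping!). Copied 'WWW' from pos 2. Output: "WZWWWW"
Token 5: literal('A'). Output: "WZWWWWA"
Token 6: backref(off=6, len=4). Copied 'ZWWW' from pos 1. Output: "WZWWWWAZWWW"
Token 7: backref(off=6, len=8) (overlapping!). Copied 'WAZWWWWA' from pos 5. Output: "WZWWWWAZWWWWAZWWWWA"
Token 8: literal('P'). Output: "WZWWWWAZWWWWAZWWWWAP"
Token 9: backref(off=1, len=1). Copied 'P' from pos 19. Output: "WZWWWWAZWWWWAZWWWWAPP"

Answer: WZWWWWAZWWWWAZWWWWAPP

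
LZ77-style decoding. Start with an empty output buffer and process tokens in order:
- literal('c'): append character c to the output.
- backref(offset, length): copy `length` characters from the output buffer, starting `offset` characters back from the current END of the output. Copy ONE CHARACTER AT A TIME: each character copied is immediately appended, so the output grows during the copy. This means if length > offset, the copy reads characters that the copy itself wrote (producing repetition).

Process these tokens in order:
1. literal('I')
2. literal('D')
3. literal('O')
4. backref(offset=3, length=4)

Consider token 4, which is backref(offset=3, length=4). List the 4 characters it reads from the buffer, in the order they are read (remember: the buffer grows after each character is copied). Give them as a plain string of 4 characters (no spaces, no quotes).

Answer: IDOI

Derivation:
Token 1: literal('I'). Output: "I"
Token 2: literal('D'). Output: "ID"
Token 3: literal('O'). Output: "IDO"
Token 4: backref(off=3, len=4). Buffer before: "IDO" (len 3)
  byte 1: read out[0]='I', append. Buffer now: "IDOI"
  byte 2: read out[1]='D', append. Buffer now: "IDOID"
  byte 3: read out[2]='O', append. Buffer now: "IDOIDO"
  byte 4: read out[3]='I', append. Buffer now: "IDOIDOI"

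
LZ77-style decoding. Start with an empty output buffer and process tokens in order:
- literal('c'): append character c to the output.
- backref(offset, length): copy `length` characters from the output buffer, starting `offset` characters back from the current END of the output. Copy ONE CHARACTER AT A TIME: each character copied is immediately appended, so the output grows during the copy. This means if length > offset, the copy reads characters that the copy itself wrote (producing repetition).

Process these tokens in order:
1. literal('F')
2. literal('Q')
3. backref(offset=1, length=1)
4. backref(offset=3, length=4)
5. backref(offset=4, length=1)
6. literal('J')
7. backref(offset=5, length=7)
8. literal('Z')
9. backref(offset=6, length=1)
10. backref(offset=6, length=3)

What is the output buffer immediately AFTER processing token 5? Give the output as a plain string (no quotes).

Token 1: literal('F'). Output: "F"
Token 2: literal('Q'). Output: "FQ"
Token 3: backref(off=1, len=1). Copied 'Q' from pos 1. Output: "FQQ"
Token 4: backref(off=3, len=4) (overlapping!). Copied 'FQQF' from pos 0. Output: "FQQFQQF"
Token 5: backref(off=4, len=1). Copied 'F' from pos 3. Output: "FQQFQQFF"

Answer: FQQFQQFF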